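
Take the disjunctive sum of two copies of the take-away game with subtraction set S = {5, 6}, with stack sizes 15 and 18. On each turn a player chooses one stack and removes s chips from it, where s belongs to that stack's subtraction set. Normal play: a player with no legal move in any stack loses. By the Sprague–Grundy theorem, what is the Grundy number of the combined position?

All stacks use S = {5, 6}:
n :  0  1  2  3  4  5  6  7  8  9 10 11 12 13 14 15 16 17 18
G :  0  0  0  0  0  1  1  1  1  1  2  0  0  0  0  0  1  1  1
Stack A: G(15) = 0.
Stack B: G(18) = 1.
Combined Grundy value = 0 ⊕ 1 = 1.

1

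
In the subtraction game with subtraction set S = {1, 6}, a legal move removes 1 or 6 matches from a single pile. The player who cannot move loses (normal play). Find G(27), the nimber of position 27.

2

G(0) = 0
G(1) = mex{0} = 1
G(2) = mex{1} = 0
G(3) = mex{0} = 1
G(4) = mex{1} = 0
G(5) = mex{0} = 1
G(6) = mex{1,0} = 2
G(7) = mex{2,1} = 0
G(8) = mex{0,0} = 1
G(9) = mex{1,1} = 0
G(10) = mex{0,0} = 1
G(11) = mex{1,1} = 0
G(12) = mex{0,2} = 1
G(13) = mex{1,0} = 2
G(14) = mex{2,1} = 0
G(15) = mex{0,0} = 1
G(16) = mex{1,1} = 0
G(17) = mex{0,0} = 1
G(18) = mex{1,1} = 0
G(19) = mex{0,2} = 1
G(20) = mex{1,0} = 2
G(21) = mex{2,1} = 0
G(22) = mex{0,0} = 1
G(23) = mex{1,1} = 0
G(24) = mex{0,0} = 1
G(25) = mex{1,1} = 0
G(26) = mex{0,2} = 1
G(27) = mex{1,0} = 2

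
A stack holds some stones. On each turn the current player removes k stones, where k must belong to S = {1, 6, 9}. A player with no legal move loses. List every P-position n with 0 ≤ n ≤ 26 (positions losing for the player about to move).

G(0) = 0
G(1) = mex{0} = 1
G(2) = mex{1} = 0
G(3) = mex{0} = 1
G(4) = mex{1} = 0
G(5) = mex{0} = 1
G(6) = mex{1,0} = 2
G(7) = mex{2,1} = 0
G(8) = mex{0,0} = 1
G(9) = mex{1,1,0} = 2
G(10) = mex{2,0,1} = 3
G(11) = mex{3,1,0} = 2
G(12) = mex{2,2,1} = 0
G(13) = mex{0,0,0} = 1
G(14) = mex{1,1,1} = 0
G(15) = mex{0,2,2} = 1
G(16) = mex{1,3,0} = 2
G(17) = mex{2,2,1} = 0
G(18) = mex{0,0,2} = 1
G(19) = mex{1,1,3} = 0
G(20) = mex{0,0,2} = 1
G(21) = mex{1,1,0} = 2
G(22) = mex{2,2,1} = 0
G(23) = mex{0,0,0} = 1
G(24) = mex{1,1,1} = 0
G(25) = mex{0,0,2} = 1
G(26) = mex{1,1,0} = 2
P-positions are exactly the n with G(n) = 0.

0, 2, 4, 7, 12, 14, 17, 19, 22, 24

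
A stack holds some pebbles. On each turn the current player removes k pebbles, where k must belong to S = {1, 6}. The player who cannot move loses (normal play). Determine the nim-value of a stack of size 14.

0

n :  0  1  2  3  4  5  6  7  8  9 10 11 12 13 14
G :  0  1  0  1  0  1  2  0  1  0  1  0  1  2  0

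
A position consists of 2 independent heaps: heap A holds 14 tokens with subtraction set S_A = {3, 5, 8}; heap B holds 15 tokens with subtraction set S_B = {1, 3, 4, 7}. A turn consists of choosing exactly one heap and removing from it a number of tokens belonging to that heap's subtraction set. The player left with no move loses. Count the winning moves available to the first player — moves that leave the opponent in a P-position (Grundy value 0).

2

Heap A, S = {3, 5, 8}:
n :  0  1  2  3  4  5  6  7  8  9 10 11 12 13 14
G :  0  0  0  1  1  1  2  2  2  3  3  0  0  0  1
G_A(14) = 1.
Heap B, S = {1, 3, 4, 7}:
G(0) = 0
G(1) = mex{0} = 1
G(2) = mex{1} = 0
G(3) = mex{0,0} = 1
G(4) = mex{1,1,0} = 2
G(5) = mex{2,0,1} = 3
G(6) = mex{3,1,0} = 2
G(7) = mex{2,2,1,0} = 3
G(8) = mex{3,3,2,1} = 0
G(9) = mex{0,2,3,0} = 1
G(10) = mex{1,3,2,1} = 0
G(11) = mex{0,0,3,2} = 1
G(12) = mex{1,1,0,3} = 2
G(13) = mex{2,0,1,2} = 3
G(14) = mex{3,1,0,3} = 2
G(15) = mex{2,2,1,0} = 3
G_B(15) = 3.
Combined Grundy value = 1 ⊕ 3 = 2.
A winning move leaves total XOR = 0, i.e. changes one component's Grundy value g to g ⊕ X where X is the current total.
Heap A: need g' = 1⊕2 = 3. Options: 14−3→G=0, 14−5→G=3, 14−8→G=2. Hits: 1.
Heap B: need g' = 3⊕2 = 1. Options: 15−1→G=2, 15−3→G=2, 15−4→G=1, 15−7→G=0. Hits: 1.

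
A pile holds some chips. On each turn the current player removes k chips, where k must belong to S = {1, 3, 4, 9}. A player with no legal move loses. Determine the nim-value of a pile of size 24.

G(0) = 0
G(1) = mex{0} = 1
G(2) = mex{1} = 0
G(3) = mex{0,0} = 1
G(4) = mex{1,1,0} = 2
G(5) = mex{2,0,1} = 3
G(6) = mex{3,1,0} = 2
G(7) = mex{2,2,1} = 0
G(8) = mex{0,3,2} = 1
G(9) = mex{1,2,3,0} = 4
G(10) = mex{4,0,2,1} = 3
G(11) = mex{3,1,0,0} = 2
G(12) = mex{2,4,1,1} = 0
G(13) = mex{0,3,4,2} = 1
G(14) = mex{1,2,3,3} = 0
G(15) = mex{0,0,2,2} = 1
G(16) = mex{1,1,0,0} = 2
G(17) = mex{2,0,1,1} = 3
G(18) = mex{3,1,0,4} = 2
G(19) = mex{2,2,1,3} = 0
G(20) = mex{0,3,2,2} = 1
G(21) = mex{1,2,3,0} = 4
G(22) = mex{4,0,2,1} = 3
G(23) = mex{3,1,0,0} = 2
G(24) = mex{2,4,1,1} = 0

0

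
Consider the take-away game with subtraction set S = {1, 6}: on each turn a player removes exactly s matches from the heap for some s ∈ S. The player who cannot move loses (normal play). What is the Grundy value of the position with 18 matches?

G(0) = 0
G(1) = mex{0} = 1
G(2) = mex{1} = 0
G(3) = mex{0} = 1
G(4) = mex{1} = 0
G(5) = mex{0} = 1
G(6) = mex{1,0} = 2
G(7) = mex{2,1} = 0
G(8) = mex{0,0} = 1
G(9) = mex{1,1} = 0
G(10) = mex{0,0} = 1
G(11) = mex{1,1} = 0
G(12) = mex{0,2} = 1
G(13) = mex{1,0} = 2
G(14) = mex{2,1} = 0
G(15) = mex{0,0} = 1
G(16) = mex{1,1} = 0
G(17) = mex{0,0} = 1
G(18) = mex{1,1} = 0

0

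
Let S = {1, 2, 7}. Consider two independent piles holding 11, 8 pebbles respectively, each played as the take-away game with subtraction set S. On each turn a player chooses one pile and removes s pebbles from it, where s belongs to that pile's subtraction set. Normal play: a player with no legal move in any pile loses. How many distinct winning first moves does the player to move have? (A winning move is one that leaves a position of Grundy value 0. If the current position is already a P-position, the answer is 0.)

All piles use S = {1, 2, 7}:
G(0) = 0
G(1) = mex{0} = 1
G(2) = mex{1,0} = 2
G(3) = mex{2,1} = 0
G(4) = mex{0,2} = 1
G(5) = mex{1,0} = 2
G(6) = mex{2,1} = 0
G(7) = mex{0,2,0} = 1
G(8) = mex{1,0,1} = 2
G(9) = mex{2,1,2} = 0
G(10) = mex{0,2,0} = 1
G(11) = mex{1,0,1} = 2
Pile A: G(11) = 2.
Pile B: G(8) = 2.
Combined Grundy value = 2 ⊕ 2 = 0.
A winning move leaves total XOR = 0, i.e. changes one component's Grundy value g to g ⊕ X where X is the current total.
Pile A: target g' = 2⊕0 = 2, but every legal move changes the Grundy value (mex property), so 0 moves.
Pile B: target g' = 2⊕0 = 2, but every legal move changes the Grundy value (mex property), so 0 moves.

0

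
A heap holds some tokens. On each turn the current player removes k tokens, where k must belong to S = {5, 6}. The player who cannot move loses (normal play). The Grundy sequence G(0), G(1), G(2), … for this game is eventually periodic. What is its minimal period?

G(0) = 0
G(1) = mex{} = 0
G(2) = mex{} = 0
G(3) = mex{} = 0
G(4) = mex{} = 0
G(5) = mex{0} = 1
G(6) = mex{0,0} = 1
G(7) = mex{0,0} = 1
G(8) = mex{0,0} = 1
G(9) = mex{0,0} = 1
G(10) = mex{1,0} = 2
G(11) = mex{1,1} = 0
G(12) = mex{1,1} = 0
G(13) = mex{1,1} = 0
G(14) = mex{1,1} = 0
G(15) = mex{2,1} = 0
G(16) = mex{0,2} = 1
G(17) = mex{0,0} = 1
G(18) = mex{0,0} = 1
G(19) = mex{0,0} = 1
G(20) = mex{0,0} = 1
G(21) = mex{1,0} = 2
G(22) = mex{1,1} = 0
G(23) = mex{1,1} = 0
G(n+11) = G(n) holds for n = 0,…,5 (a full window of length max(S) = 6), so the sequence is purely periodic with period 11.

11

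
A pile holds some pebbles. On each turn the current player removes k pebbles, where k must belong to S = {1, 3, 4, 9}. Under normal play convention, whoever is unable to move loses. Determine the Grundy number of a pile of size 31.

G(0) = 0
G(1) = mex{0} = 1
G(2) = mex{1} = 0
G(3) = mex{0,0} = 1
G(4) = mex{1,1,0} = 2
G(5) = mex{2,0,1} = 3
G(6) = mex{3,1,0} = 2
G(7) = mex{2,2,1} = 0
G(8) = mex{0,3,2} = 1
G(9) = mex{1,2,3,0} = 4
G(10) = mex{4,0,2,1} = 3
G(11) = mex{3,1,0,0} = 2
G(12) = mex{2,4,1,1} = 0
G(13) = mex{0,3,4,2} = 1
G(14) = mex{1,2,3,3} = 0
G(15) = mex{0,0,2,2} = 1
G(16) = mex{1,1,0,0} = 2
G(17) = mex{2,0,1,1} = 3
G(18) = mex{3,1,0,4} = 2
G(19) = mex{2,2,1,3} = 0
G(20) = mex{0,3,2,2} = 1
G(21) = mex{1,2,3,0} = 4
G(22) = mex{4,0,2,1} = 3
G(23) = mex{3,1,0,0} = 2
G(24) = mex{2,4,1,1} = 0
G(25) = mex{0,3,4,2} = 1
G(26) = mex{1,2,3,3} = 0
G(27) = mex{0,0,2,2} = 1
G(28) = mex{1,1,0,0} = 2
G(29) = mex{2,0,1,1} = 3
G(30) = mex{3,1,0,4} = 2
G(31) = mex{2,2,1,3} = 0

0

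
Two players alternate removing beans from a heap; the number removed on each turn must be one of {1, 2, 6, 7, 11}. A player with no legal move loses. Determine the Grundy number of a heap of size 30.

2

n :  0  1  2  3  4  5  6  7  8  9 10 11 12 13 14 15 16 17 18 19 20 21 22 23 24 25 26 27 28 29 30
G :  0  1  2  0  1  2  3  4  0  1  2  3  0  1  2  3  0  1  2  3  0  1  2  3  0  1  2  3  0  1  2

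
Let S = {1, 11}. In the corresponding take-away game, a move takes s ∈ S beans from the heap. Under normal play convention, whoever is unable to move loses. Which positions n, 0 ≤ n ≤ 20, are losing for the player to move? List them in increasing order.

G(0) = 0
G(1) = mex{0} = 1
G(2) = mex{1} = 0
G(3) = mex{0} = 1
G(4) = mex{1} = 0
G(5) = mex{0} = 1
G(6) = mex{1} = 0
G(7) = mex{0} = 1
G(8) = mex{1} = 0
G(9) = mex{0} = 1
G(10) = mex{1} = 0
G(11) = mex{0,0} = 1
G(12) = mex{1,1} = 0
G(13) = mex{0,0} = 1
G(14) = mex{1,1} = 0
G(15) = mex{0,0} = 1
G(16) = mex{1,1} = 0
G(17) = mex{0,0} = 1
G(18) = mex{1,1} = 0
G(19) = mex{0,0} = 1
G(20) = mex{1,1} = 0
P-positions are exactly the n with G(n) = 0.

0, 2, 4, 6, 8, 10, 12, 14, 16, 18, 20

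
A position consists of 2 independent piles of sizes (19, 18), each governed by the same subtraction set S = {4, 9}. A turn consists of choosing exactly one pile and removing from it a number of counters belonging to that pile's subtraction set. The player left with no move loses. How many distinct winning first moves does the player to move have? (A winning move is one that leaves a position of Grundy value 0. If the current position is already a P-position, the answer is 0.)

0

All piles use S = {4, 9}:
G(0) = 0
G(1) = mex{} = 0
G(2) = mex{} = 0
G(3) = mex{} = 0
G(4) = mex{0} = 1
G(5) = mex{0} = 1
G(6) = mex{0} = 1
G(7) = mex{0} = 1
G(8) = mex{1} = 0
G(9) = mex{1,0} = 2
G(10) = mex{1,0} = 2
G(11) = mex{1,0} = 2
G(12) = mex{0,0} = 1
G(13) = mex{2,1} = 0
G(14) = mex{2,1} = 0
G(15) = mex{2,1} = 0
G(16) = mex{1,1} = 0
G(17) = mex{0,0} = 1
G(18) = mex{0,2} = 1
G(19) = mex{0,2} = 1
Pile A: G(19) = 1.
Pile B: G(18) = 1.
Combined Grundy value = 1 ⊕ 1 = 0.
A winning move leaves total XOR = 0, i.e. changes one component's Grundy value g to g ⊕ X where X is the current total.
Pile A: target g' = 1⊕0 = 1, but every legal move changes the Grundy value (mex property), so 0 moves.
Pile B: target g' = 1⊕0 = 1, but every legal move changes the Grundy value (mex property), so 0 moves.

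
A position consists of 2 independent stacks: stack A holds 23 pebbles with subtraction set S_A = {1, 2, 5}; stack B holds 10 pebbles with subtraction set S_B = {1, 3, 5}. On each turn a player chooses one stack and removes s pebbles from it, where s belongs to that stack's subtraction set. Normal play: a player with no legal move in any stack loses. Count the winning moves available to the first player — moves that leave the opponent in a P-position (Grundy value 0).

Stack A, S = {1, 2, 5}:
G(0) = 0
G(1) = mex{0} = 1
G(2) = mex{1,0} = 2
G(3) = mex{2,1} = 0
G(4) = mex{0,2} = 1
G(5) = mex{1,0,0} = 2
G(6) = mex{2,1,1} = 0
G(7) = mex{0,2,2} = 1
G(8) = mex{1,0,0} = 2
G(9) = mex{2,1,1} = 0
G(10) = mex{0,2,2} = 1
G(11) = mex{1,0,0} = 2
G(12) = mex{2,1,1} = 0
G(13) = mex{0,2,2} = 1
G(14) = mex{1,0,0} = 2
G(15) = mex{2,1,1} = 0
G(16) = mex{0,2,2} = 1
G(17) = mex{1,0,0} = 2
G(18) = mex{2,1,1} = 0
G(19) = mex{0,2,2} = 1
G(20) = mex{1,0,0} = 2
G(21) = mex{2,1,1} = 0
G(22) = mex{0,2,2} = 1
G(23) = mex{1,0,0} = 2
G_A(23) = 2.
Stack B, S = {1, 3, 5}:
G(0) = 0
G(1) = mex{0} = 1
G(2) = mex{1} = 0
G(3) = mex{0,0} = 1
G(4) = mex{1,1} = 0
G(5) = mex{0,0,0} = 1
G(6) = mex{1,1,1} = 0
G(7) = mex{0,0,0} = 1
G(8) = mex{1,1,1} = 0
G(9) = mex{0,0,0} = 1
G(10) = mex{1,1,1} = 0
G_B(10) = 0.
Combined Grundy value = 2 ⊕ 0 = 2.
A winning move leaves total XOR = 0, i.e. changes one component's Grundy value g to g ⊕ X where X is the current total.
Stack A: need g' = 2⊕2 = 0. Options: 23−1→G=1, 23−2→G=0, 23−5→G=0. Hits: 2.
Stack B: need g' = 0⊕2 = 2. Options: 10−1→G=1, 10−3→G=1, 10−5→G=1. Hits: 0.

2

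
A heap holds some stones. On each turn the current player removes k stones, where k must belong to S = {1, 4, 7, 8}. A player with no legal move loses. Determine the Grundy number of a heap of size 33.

3

G(0) = 0
G(1) = mex{0} = 1
G(2) = mex{1} = 0
G(3) = mex{0} = 1
G(4) = mex{1,0} = 2
G(5) = mex{2,1} = 0
G(6) = mex{0,0} = 1
G(7) = mex{1,1,0} = 2
G(8) = mex{2,2,1,0} = 3
G(9) = mex{3,0,0,1} = 2
G(10) = mex{2,1,1,0} = 3
G(11) = mex{3,2,2,1} = 0
G(12) = mex{0,3,0,2} = 1
G(13) = mex{1,2,1,0} = 3
G(14) = mex{3,3,2,1} = 0
G(15) = mex{0,0,3,2} = 1
G(16) = mex{1,1,2,3} = 0
G(17) = mex{0,3,3,2} = 1
G(18) = mex{1,0,0,3} = 2
G(19) = mex{2,1,1,0} = 3
G(20) = mex{3,0,3,1} = 2
G(21) = mex{2,1,0,3} = 4
G(22) = mex{4,2,1,0} = 3
G(23) = mex{3,3,0,1} = 2
G(24) = mex{2,2,1,0} = 3
G(25) = mex{3,4,2,1} = 0
G(26) = mex{0,3,3,2} = 1
G(27) = mex{1,2,2,3} = 0
G(28) = mex{0,3,4,2} = 1
G(29) = mex{1,0,3,4} = 2
G(30) = mex{2,1,2,3} = 0
G(31) = mex{0,0,3,2} = 1
G(32) = mex{1,1,0,3} = 2
G(33) = mex{2,2,1,0} = 3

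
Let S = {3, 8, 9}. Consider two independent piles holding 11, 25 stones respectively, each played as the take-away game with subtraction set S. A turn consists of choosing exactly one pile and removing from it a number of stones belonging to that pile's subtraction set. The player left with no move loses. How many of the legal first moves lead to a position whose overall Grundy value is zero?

1

All piles use S = {3, 8, 9}:
G(0) = 0
G(1) = mex{} = 0
G(2) = mex{} = 0
G(3) = mex{0} = 1
G(4) = mex{0} = 1
G(5) = mex{0} = 1
G(6) = mex{1} = 0
G(7) = mex{1} = 0
G(8) = mex{1,0} = 2
G(9) = mex{0,0,0} = 1
G(10) = mex{0,0,0} = 1
G(11) = mex{2,1,0} = 3
G(12) = mex{1,1,1} = 0
G(13) = mex{1,1,1} = 0
G(14) = mex{3,0,1} = 2
G(15) = mex{0,0,0} = 1
G(16) = mex{0,2,0} = 1
G(17) = mex{2,1,2} = 0
G(18) = mex{1,1,1} = 0
G(19) = mex{1,3,1} = 0
G(20) = mex{0,0,3} = 1
G(21) = mex{0,0,0} = 1
G(22) = mex{0,2,0} = 1
G(23) = mex{1,1,2} = 0
G(24) = mex{1,1,1} = 0
G(25) = mex{1,0,1} = 2
Pile A: G(11) = 3.
Pile B: G(25) = 2.
Combined Grundy value = 3 ⊕ 2 = 1.
A winning move leaves total XOR = 0, i.e. changes one component's Grundy value g to g ⊕ X where X is the current total.
Pile A: need g' = 3⊕1 = 2. Options: 11−3→G=2, 11−8→G=1, 11−9→G=0. Hits: 1.
Pile B: need g' = 2⊕1 = 3. Options: 25−3→G=1, 25−8→G=0, 25−9→G=1. Hits: 0.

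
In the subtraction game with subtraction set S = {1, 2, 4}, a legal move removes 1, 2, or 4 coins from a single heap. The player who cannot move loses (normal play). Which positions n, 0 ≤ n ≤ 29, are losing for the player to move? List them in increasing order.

0, 3, 6, 9, 12, 15, 18, 21, 24, 27

n :  0  1  2  3  4  5  6  7  8  9 10 11 12 13 14 15 16 17 18 19 20 21 22 23 24 25 26 27 28 29
G :  0  1  2  0  1  2  0  1  2  0  1  2  0  1  2  0  1  2  0  1  2  0  1  2  0  1  2  0  1  2
P-positions are exactly the n with G(n) = 0.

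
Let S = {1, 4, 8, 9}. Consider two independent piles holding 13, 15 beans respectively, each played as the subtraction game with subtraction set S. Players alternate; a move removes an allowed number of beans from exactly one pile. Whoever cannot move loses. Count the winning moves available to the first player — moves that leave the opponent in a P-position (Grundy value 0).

All piles use S = {1, 4, 8, 9}:
G(0) = 0
G(1) = mex{0} = 1
G(2) = mex{1} = 0
G(3) = mex{0} = 1
G(4) = mex{1,0} = 2
G(5) = mex{2,1} = 0
G(6) = mex{0,0} = 1
G(7) = mex{1,1} = 0
G(8) = mex{0,2,0} = 1
G(9) = mex{1,0,1,0} = 2
G(10) = mex{2,1,0,1} = 3
G(11) = mex{3,0,1,0} = 2
G(12) = mex{2,1,2,1} = 0
G(13) = mex{0,2,0,2} = 1
G(14) = mex{1,3,1,0} = 2
G(15) = mex{2,2,0,1} = 3
Pile A: G(13) = 1.
Pile B: G(15) = 3.
Combined Grundy value = 1 ⊕ 3 = 2.
A winning move leaves total XOR = 0, i.e. changes one component's Grundy value g to g ⊕ X where X is the current total.
Pile A: need g' = 1⊕2 = 3. Options: 13−1→G=0, 13−4→G=2, 13−8→G=0, 13−9→G=2. Hits: 0.
Pile B: need g' = 3⊕2 = 1. Options: 15−1→G=2, 15−4→G=2, 15−8→G=0, 15−9→G=1. Hits: 1.

1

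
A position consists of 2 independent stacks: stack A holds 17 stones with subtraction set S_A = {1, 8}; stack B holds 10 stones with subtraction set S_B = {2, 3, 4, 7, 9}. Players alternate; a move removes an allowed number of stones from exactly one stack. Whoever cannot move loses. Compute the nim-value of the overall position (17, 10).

0

Stack A, S = {1, 8}:
G(0) = 0
G(1) = mex{0} = 1
G(2) = mex{1} = 0
G(3) = mex{0} = 1
G(4) = mex{1} = 0
G(5) = mex{0} = 1
G(6) = mex{1} = 0
G(7) = mex{0} = 1
G(8) = mex{1,0} = 2
G(9) = mex{2,1} = 0
G(10) = mex{0,0} = 1
G(11) = mex{1,1} = 0
G(12) = mex{0,0} = 1
G(13) = mex{1,1} = 0
G(14) = mex{0,0} = 1
G(15) = mex{1,1} = 0
G(16) = mex{0,2} = 1
G(17) = mex{1,0} = 2
G_A(17) = 2.
Stack B, S = {2, 3, 4, 7, 9}:
n :  0  1  2  3  4  5  6  7  8  9 10
G :  0  0  1  1  2  2  0  3  1  4  2
G_B(10) = 2.
Combined Grundy value = 2 ⊕ 2 = 0.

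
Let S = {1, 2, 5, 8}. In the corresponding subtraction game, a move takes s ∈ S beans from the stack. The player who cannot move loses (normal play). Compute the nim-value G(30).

0

n :  0  1  2  3  4  5  6  7  8  9 10 11 12 13 14 15 16 17 18 19 20 21 22 23 24 25 26 27 28 29 30
G :  0  1  2  0  1  2  0  1  2  0  1  2  0  1  2  0  1  2  0  1  2  0  1  2  0  1  2  0  1  2  0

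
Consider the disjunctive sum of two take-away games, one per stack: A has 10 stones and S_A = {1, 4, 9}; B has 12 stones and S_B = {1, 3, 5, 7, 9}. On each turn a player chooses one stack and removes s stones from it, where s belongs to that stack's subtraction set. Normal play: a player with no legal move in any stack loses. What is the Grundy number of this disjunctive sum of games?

0

Stack A, S = {1, 4, 9}:
n :  0  1  2  3  4  5  6  7  8  9 10
G :  0  1  0  1  2  0  1  0  1  2  0
G_A(10) = 0.
Stack B, S = {1, 3, 5, 7, 9}:
G(0) = 0
G(1) = mex{0} = 1
G(2) = mex{1} = 0
G(3) = mex{0,0} = 1
G(4) = mex{1,1} = 0
G(5) = mex{0,0,0} = 1
G(6) = mex{1,1,1} = 0
G(7) = mex{0,0,0,0} = 1
G(8) = mex{1,1,1,1} = 0
G(9) = mex{0,0,0,0,0} = 1
G(10) = mex{1,1,1,1,1} = 0
G(11) = mex{0,0,0,0,0} = 1
G(12) = mex{1,1,1,1,1} = 0
G_B(12) = 0.
Combined Grundy value = 0 ⊕ 0 = 0.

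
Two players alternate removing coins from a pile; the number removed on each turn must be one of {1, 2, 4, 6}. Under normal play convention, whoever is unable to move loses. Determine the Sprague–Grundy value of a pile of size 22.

3

n :  0  1  2  3  4  5  6  7  8  9 10 11 12 13 14 15 16 17 18 19 20 21 22
G :  0  1  2  0  1  2  3  4  0  1  2  0  1  2  3  4  0  1  2  0  1  2  3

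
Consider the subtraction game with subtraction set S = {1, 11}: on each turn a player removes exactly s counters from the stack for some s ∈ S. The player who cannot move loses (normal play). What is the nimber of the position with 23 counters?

1

n :  0  1  2  3  4  5  6  7  8  9 10 11 12 13 14 15 16 17 18 19 20 21 22 23
G :  0  1  0  1  0  1  0  1  0  1  0  1  0  1  0  1  0  1  0  1  0  1  0  1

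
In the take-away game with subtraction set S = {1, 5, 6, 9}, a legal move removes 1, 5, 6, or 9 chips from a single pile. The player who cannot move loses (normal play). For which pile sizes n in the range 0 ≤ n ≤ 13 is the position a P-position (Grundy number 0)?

G(0) = 0
G(1) = mex{0} = 1
G(2) = mex{1} = 0
G(3) = mex{0} = 1
G(4) = mex{1} = 0
G(5) = mex{0,0} = 1
G(6) = mex{1,1,0} = 2
G(7) = mex{2,0,1} = 3
G(8) = mex{3,1,0} = 2
G(9) = mex{2,0,1,0} = 3
G(10) = mex{3,1,0,1} = 2
G(11) = mex{2,2,1,0} = 3
G(12) = mex{3,3,2,1} = 0
G(13) = mex{0,2,3,0} = 1
P-positions are exactly the n with G(n) = 0.

0, 2, 4, 12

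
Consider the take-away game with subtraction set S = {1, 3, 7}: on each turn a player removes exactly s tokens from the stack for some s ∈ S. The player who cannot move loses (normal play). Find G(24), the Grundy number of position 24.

0

n :  0  1  2  3  4  5  6  7  8  9 10 11 12 13 14 15 16 17 18 19 20 21 22 23 24
G :  0  1  0  1  0  1  0  1  0  1  0  1  0  1  0  1  0  1  0  1  0  1  0  1  0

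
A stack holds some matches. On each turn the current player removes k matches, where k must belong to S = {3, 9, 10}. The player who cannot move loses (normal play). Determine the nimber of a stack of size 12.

2

n :  0  1  2  3  4  5  6  7  8  9 10 11 12
G :  0  0  0  1  1  1  0  0  0  1  1  1  2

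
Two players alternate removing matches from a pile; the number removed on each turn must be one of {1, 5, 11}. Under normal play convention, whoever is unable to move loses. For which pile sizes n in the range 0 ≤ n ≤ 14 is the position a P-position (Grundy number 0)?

0, 2, 4, 6, 8, 10, 12, 14

G(0) = 0
G(1) = mex{0} = 1
G(2) = mex{1} = 0
G(3) = mex{0} = 1
G(4) = mex{1} = 0
G(5) = mex{0,0} = 1
G(6) = mex{1,1} = 0
G(7) = mex{0,0} = 1
G(8) = mex{1,1} = 0
G(9) = mex{0,0} = 1
G(10) = mex{1,1} = 0
G(11) = mex{0,0,0} = 1
G(12) = mex{1,1,1} = 0
G(13) = mex{0,0,0} = 1
G(14) = mex{1,1,1} = 0
P-positions are exactly the n with G(n) = 0.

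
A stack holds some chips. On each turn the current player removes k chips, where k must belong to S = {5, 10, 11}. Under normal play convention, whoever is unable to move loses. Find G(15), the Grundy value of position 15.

G(0) = 0
G(1) = mex{} = 0
G(2) = mex{} = 0
G(3) = mex{} = 0
G(4) = mex{} = 0
G(5) = mex{0} = 1
G(6) = mex{0} = 1
G(7) = mex{0} = 1
G(8) = mex{0} = 1
G(9) = mex{0} = 1
G(10) = mex{1,0} = 2
G(11) = mex{1,0,0} = 2
G(12) = mex{1,0,0} = 2
G(13) = mex{1,0,0} = 2
G(14) = mex{1,0,0} = 2
G(15) = mex{2,1,0} = 3

3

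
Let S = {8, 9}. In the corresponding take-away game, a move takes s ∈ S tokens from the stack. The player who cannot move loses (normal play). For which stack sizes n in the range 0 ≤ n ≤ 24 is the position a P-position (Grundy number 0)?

0, 1, 2, 3, 4, 5, 6, 7, 17, 18, 19, 20, 21, 22, 23, 24

G(0) = 0
G(1) = mex{} = 0
G(2) = mex{} = 0
G(3) = mex{} = 0
G(4) = mex{} = 0
G(5) = mex{} = 0
G(6) = mex{} = 0
G(7) = mex{} = 0
G(8) = mex{0} = 1
G(9) = mex{0,0} = 1
G(10) = mex{0,0} = 1
G(11) = mex{0,0} = 1
G(12) = mex{0,0} = 1
G(13) = mex{0,0} = 1
G(14) = mex{0,0} = 1
G(15) = mex{0,0} = 1
G(16) = mex{1,0} = 2
G(17) = mex{1,1} = 0
G(18) = mex{1,1} = 0
G(19) = mex{1,1} = 0
G(20) = mex{1,1} = 0
G(21) = mex{1,1} = 0
G(22) = mex{1,1} = 0
G(23) = mex{1,1} = 0
G(24) = mex{2,1} = 0
P-positions are exactly the n with G(n) = 0.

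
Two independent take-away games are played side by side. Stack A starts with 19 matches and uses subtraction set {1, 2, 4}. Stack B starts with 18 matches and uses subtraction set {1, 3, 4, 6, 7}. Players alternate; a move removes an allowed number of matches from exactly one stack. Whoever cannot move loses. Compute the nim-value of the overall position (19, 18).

Stack A, S = {1, 2, 4}:
n :  0  1  2  3  4  5  6  7  8  9 10 11 12 13 14 15 16 17 18 19
G :  0  1  2  0  1  2  0  1  2  0  1  2  0  1  2  0  1  2  0  1
G_A(19) = 1.
Stack B, S = {1, 3, 4, 6, 7}:
n :  0  1  2  3  4  5  6  7  8  9 10 11 12 13 14 15 16 17 18
G :  0  1  0  1  2  3  2  3  4  5  0  1  0  1  2  3  2  3  4
G_B(18) = 4.
Combined Grundy value = 1 ⊕ 4 = 5.

5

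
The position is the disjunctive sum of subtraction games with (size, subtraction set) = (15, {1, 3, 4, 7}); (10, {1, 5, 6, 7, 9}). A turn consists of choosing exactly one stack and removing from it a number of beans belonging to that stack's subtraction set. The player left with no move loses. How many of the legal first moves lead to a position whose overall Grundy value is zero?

3

Stack A, S = {1, 3, 4, 7}:
G(0) = 0
G(1) = mex{0} = 1
G(2) = mex{1} = 0
G(3) = mex{0,0} = 1
G(4) = mex{1,1,0} = 2
G(5) = mex{2,0,1} = 3
G(6) = mex{3,1,0} = 2
G(7) = mex{2,2,1,0} = 3
G(8) = mex{3,3,2,1} = 0
G(9) = mex{0,2,3,0} = 1
G(10) = mex{1,3,2,1} = 0
G(11) = mex{0,0,3,2} = 1
G(12) = mex{1,1,0,3} = 2
G(13) = mex{2,0,1,2} = 3
G(14) = mex{3,1,0,3} = 2
G(15) = mex{2,2,1,0} = 3
G_A(15) = 3.
Stack B, S = {1, 5, 6, 7, 9}:
n :  0  1  2  3  4  5  6  7  8  9 10
G :  0  1  0  1  0  1  2  3  2  3  2
G_B(10) = 2.
Combined Grundy value = 3 ⊕ 2 = 1.
A winning move leaves total XOR = 0, i.e. changes one component's Grundy value g to g ⊕ X where X is the current total.
Stack A: need g' = 3⊕1 = 2. Options: 15−1→G=2, 15−3→G=2, 15−4→G=1, 15−7→G=0. Hits: 2.
Stack B: need g' = 2⊕1 = 3. Options: 10−1→G=3, 10−5→G=1, 10−6→G=0, 10−7→G=1, 10−9→G=1. Hits: 1.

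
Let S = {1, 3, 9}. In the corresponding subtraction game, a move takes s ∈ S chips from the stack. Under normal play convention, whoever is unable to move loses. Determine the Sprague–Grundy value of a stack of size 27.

1

G(0) = 0
G(1) = mex{0} = 1
G(2) = mex{1} = 0
G(3) = mex{0,0} = 1
G(4) = mex{1,1} = 0
G(5) = mex{0,0} = 1
G(6) = mex{1,1} = 0
G(7) = mex{0,0} = 1
G(8) = mex{1,1} = 0
G(9) = mex{0,0,0} = 1
G(10) = mex{1,1,1} = 0
G(11) = mex{0,0,0} = 1
G(12) = mex{1,1,1} = 0
G(13) = mex{0,0,0} = 1
G(14) = mex{1,1,1} = 0
G(15) = mex{0,0,0} = 1
G(16) = mex{1,1,1} = 0
G(17) = mex{0,0,0} = 1
G(18) = mex{1,1,1} = 0
G(19) = mex{0,0,0} = 1
G(20) = mex{1,1,1} = 0
G(21) = mex{0,0,0} = 1
G(22) = mex{1,1,1} = 0
G(23) = mex{0,0,0} = 1
G(24) = mex{1,1,1} = 0
G(25) = mex{0,0,0} = 1
G(26) = mex{1,1,1} = 0
G(27) = mex{0,0,0} = 1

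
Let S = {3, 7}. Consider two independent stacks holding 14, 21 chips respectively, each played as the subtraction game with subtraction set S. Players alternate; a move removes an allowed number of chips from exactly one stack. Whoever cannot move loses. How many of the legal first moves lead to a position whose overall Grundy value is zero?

All stacks use S = {3, 7}:
n :  0  1  2  3  4  5  6  7  8  9 10 11 12 13 14 15 16 17 18 19 20 21
G :  0  0  0  1  1  1  0  2  2  1  0  0  0  1  1  1  0  2  2  1  0  0
Stack A: G(14) = 1.
Stack B: G(21) = 0.
Combined Grundy value = 1 ⊕ 0 = 1.
A winning move leaves total XOR = 0, i.e. changes one component's Grundy value g to g ⊕ X where X is the current total.
Stack A: need g' = 1⊕1 = 0. Options: 14−3→G=0, 14−7→G=2. Hits: 1.
Stack B: need g' = 0⊕1 = 1. Options: 21−3→G=2, 21−7→G=1. Hits: 1.

2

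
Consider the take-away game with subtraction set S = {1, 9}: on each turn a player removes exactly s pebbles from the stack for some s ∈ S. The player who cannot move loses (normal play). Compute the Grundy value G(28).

0

G(0) = 0
G(1) = mex{0} = 1
G(2) = mex{1} = 0
G(3) = mex{0} = 1
G(4) = mex{1} = 0
G(5) = mex{0} = 1
G(6) = mex{1} = 0
G(7) = mex{0} = 1
G(8) = mex{1} = 0
G(9) = mex{0,0} = 1
G(10) = mex{1,1} = 0
G(11) = mex{0,0} = 1
G(12) = mex{1,1} = 0
G(13) = mex{0,0} = 1
G(14) = mex{1,1} = 0
G(15) = mex{0,0} = 1
G(16) = mex{1,1} = 0
G(17) = mex{0,0} = 1
G(18) = mex{1,1} = 0
G(19) = mex{0,0} = 1
G(20) = mex{1,1} = 0
G(21) = mex{0,0} = 1
G(22) = mex{1,1} = 0
G(23) = mex{0,0} = 1
G(24) = mex{1,1} = 0
G(25) = mex{0,0} = 1
G(26) = mex{1,1} = 0
G(27) = mex{0,0} = 1
G(28) = mex{1,1} = 0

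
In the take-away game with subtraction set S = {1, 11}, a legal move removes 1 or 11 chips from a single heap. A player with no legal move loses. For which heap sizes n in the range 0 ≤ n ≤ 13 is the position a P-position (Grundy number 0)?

0, 2, 4, 6, 8, 10, 12

G(0) = 0
G(1) = mex{0} = 1
G(2) = mex{1} = 0
G(3) = mex{0} = 1
G(4) = mex{1} = 0
G(5) = mex{0} = 1
G(6) = mex{1} = 0
G(7) = mex{0} = 1
G(8) = mex{1} = 0
G(9) = mex{0} = 1
G(10) = mex{1} = 0
G(11) = mex{0,0} = 1
G(12) = mex{1,1} = 0
G(13) = mex{0,0} = 1
P-positions are exactly the n with G(n) = 0.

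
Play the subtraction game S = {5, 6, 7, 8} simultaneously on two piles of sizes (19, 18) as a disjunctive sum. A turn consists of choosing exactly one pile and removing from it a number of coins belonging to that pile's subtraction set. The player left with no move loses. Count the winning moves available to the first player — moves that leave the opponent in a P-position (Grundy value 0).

All piles use S = {5, 6, 7, 8}:
n :  0  1  2  3  4  5  6  7  8  9 10 11 12 13 14 15 16 17 18 19
G :  0  0  0  0  0  1  1  1  1  1  2  2  2  0  0  0  0  0  1  1
Pile A: G(19) = 1.
Pile B: G(18) = 1.
Combined Grundy value = 1 ⊕ 1 = 0.
A winning move leaves total XOR = 0, i.e. changes one component's Grundy value g to g ⊕ X where X is the current total.
Pile A: target g' = 1⊕0 = 1, but every legal move changes the Grundy value (mex property), so 0 moves.
Pile B: target g' = 1⊕0 = 1, but every legal move changes the Grundy value (mex property), so 0 moves.

0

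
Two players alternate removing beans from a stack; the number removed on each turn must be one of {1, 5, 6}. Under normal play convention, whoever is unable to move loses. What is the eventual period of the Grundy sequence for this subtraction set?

11

n :  0  1  2  3  4  5  6  7  8  9 10 11 12 13 14 15 16 17 18 19 20 21 22 23
G :  0  1  0  1  0  1  2  3  2  3  2  0  1  0  1  0  1  2  3  2  3  2  0  1
G(n+11) = G(n) holds for n = 0,…,5 (a full window of length max(S) = 6), so the sequence is purely periodic with period 11.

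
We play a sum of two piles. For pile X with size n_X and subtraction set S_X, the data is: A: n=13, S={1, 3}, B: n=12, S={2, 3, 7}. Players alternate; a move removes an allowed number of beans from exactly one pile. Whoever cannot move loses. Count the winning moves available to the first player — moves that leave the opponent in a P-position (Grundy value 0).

0

Pile A, S = {1, 3}:
G(0) = 0
G(1) = mex{0} = 1
G(2) = mex{1} = 0
G(3) = mex{0,0} = 1
G(4) = mex{1,1} = 0
G(5) = mex{0,0} = 1
G(6) = mex{1,1} = 0
G(7) = mex{0,0} = 1
G(8) = mex{1,1} = 0
G(9) = mex{0,0} = 1
G(10) = mex{1,1} = 0
G(11) = mex{0,0} = 1
G(12) = mex{1,1} = 0
G(13) = mex{0,0} = 1
G_A(13) = 1.
Pile B, S = {2, 3, 7}:
G(0) = 0
G(1) = mex{} = 0
G(2) = mex{0} = 1
G(3) = mex{0,0} = 1
G(4) = mex{1,0} = 2
G(5) = mex{1,1} = 0
G(6) = mex{2,1} = 0
G(7) = mex{0,2,0} = 1
G(8) = mex{0,0,0} = 1
G(9) = mex{1,0,1} = 2
G(10) = mex{1,1,1} = 0
G(11) = mex{2,1,2} = 0
G(12) = mex{0,2,0} = 1
G_B(12) = 1.
Combined Grundy value = 1 ⊕ 1 = 0.
A winning move leaves total XOR = 0, i.e. changes one component's Grundy value g to g ⊕ X where X is the current total.
Pile A: target g' = 1⊕0 = 1, but every legal move changes the Grundy value (mex property), so 0 moves.
Pile B: target g' = 1⊕0 = 1, but every legal move changes the Grundy value (mex property), so 0 moves.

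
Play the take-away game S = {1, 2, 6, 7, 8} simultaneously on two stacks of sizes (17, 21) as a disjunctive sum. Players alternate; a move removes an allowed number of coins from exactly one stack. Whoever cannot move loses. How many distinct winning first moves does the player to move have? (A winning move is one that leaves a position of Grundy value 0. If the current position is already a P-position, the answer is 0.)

2

All stacks use S = {1, 2, 6, 7, 8}:
n :  0  1  2  3  4  5  6  7  8  9 10 11 12 13 14 15 16 17 18 19 20 21
G :  0  1  2  0  1  2  3  4  5  3  4  5  0  1  2  0  1  2  3  4  5  3
Stack A: G(17) = 2.
Stack B: G(21) = 3.
Combined Grundy value = 2 ⊕ 3 = 1.
A winning move leaves total XOR = 0, i.e. changes one component's Grundy value g to g ⊕ X where X is the current total.
Stack A: need g' = 2⊕1 = 3. Options: 17−1→G=1, 17−2→G=0, 17−6→G=5, 17−7→G=4, 17−8→G=3. Hits: 1.
Stack B: need g' = 3⊕1 = 2. Options: 21−1→G=5, 21−2→G=4, 21−6→G=0, 21−7→G=2, 21−8→G=1. Hits: 1.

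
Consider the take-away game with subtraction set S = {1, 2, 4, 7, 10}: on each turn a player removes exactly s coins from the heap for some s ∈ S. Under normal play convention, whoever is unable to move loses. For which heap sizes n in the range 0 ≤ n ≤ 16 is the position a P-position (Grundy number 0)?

n :  0  1  2  3  4  5  6  7  8  9 10 11 12 13 14 15 16
G :  0  1  2  0  1  2  0  1  2  0  1  2  0  1  2  0  1
P-positions are exactly the n with G(n) = 0.

0, 3, 6, 9, 12, 15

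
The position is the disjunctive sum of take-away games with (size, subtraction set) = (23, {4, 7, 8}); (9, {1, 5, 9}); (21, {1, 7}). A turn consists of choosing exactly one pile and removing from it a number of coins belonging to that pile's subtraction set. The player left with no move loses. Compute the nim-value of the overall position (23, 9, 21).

Pile A, S = {4, 7, 8}:
G(0) = 0
G(1) = mex{} = 0
G(2) = mex{} = 0
G(3) = mex{} = 0
G(4) = mex{0} = 1
G(5) = mex{0} = 1
G(6) = mex{0} = 1
G(7) = mex{0,0} = 1
G(8) = mex{1,0,0} = 2
G(9) = mex{1,0,0} = 2
G(10) = mex{1,0,0} = 2
G(11) = mex{1,1,0} = 2
G(12) = mex{2,1,1} = 0
G(13) = mex{2,1,1} = 0
G(14) = mex{2,1,1} = 0
G(15) = mex{2,2,1} = 0
G(16) = mex{0,2,2} = 1
G(17) = mex{0,2,2} = 1
G(18) = mex{0,2,2} = 1
G(19) = mex{0,0,2} = 1
G(20) = mex{1,0,0} = 2
G(21) = mex{1,0,0} = 2
G(22) = mex{1,0,0} = 2
G(23) = mex{1,1,0} = 2
G_A(23) = 2.
Pile B, S = {1, 5, 9}:
n : 0 1 2 3 4 5 6 7 8 9
G : 0 1 0 1 0 1 0 1 0 1
G_B(9) = 1.
Pile C, S = {1, 7}:
n :  0  1  2  3  4  5  6  7  8  9 10 11 12 13 14 15 16 17 18 19 20 21
G :  0  1  0  1  0  1  0  1  0  1  0  1  0  1  0  1  0  1  0  1  0  1
G_C(21) = 1.
Combined Grundy value = 2 ⊕ 1 ⊕ 1 = 2.

2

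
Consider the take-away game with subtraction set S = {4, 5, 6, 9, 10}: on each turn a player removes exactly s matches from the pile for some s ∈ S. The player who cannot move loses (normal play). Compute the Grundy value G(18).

1

G(0) = 0
G(1) = mex{} = 0
G(2) = mex{} = 0
G(3) = mex{} = 0
G(4) = mex{0} = 1
G(5) = mex{0,0} = 1
G(6) = mex{0,0,0} = 1
G(7) = mex{0,0,0} = 1
G(8) = mex{1,0,0} = 2
G(9) = mex{1,1,0,0} = 2
G(10) = mex{1,1,1,0,0} = 2
G(11) = mex{1,1,1,0,0} = 2
G(12) = mex{2,1,1,0,0} = 3
G(13) = mex{2,2,1,1,0} = 3
G(14) = mex{2,2,2,1,1} = 0
G(15) = mex{2,2,2,1,1} = 0
G(16) = mex{3,2,2,1,1} = 0
G(17) = mex{3,3,2,2,1} = 0
G(18) = mex{0,3,3,2,2} = 1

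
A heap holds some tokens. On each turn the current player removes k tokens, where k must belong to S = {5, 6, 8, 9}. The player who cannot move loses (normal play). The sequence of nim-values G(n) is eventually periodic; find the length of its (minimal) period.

14

n :  0  1  2  3  4  5  6  7  8  9 10 11 12 13 14 15 16 17 18 19 20 21 22 23 24 25 26 27 28 29
G :  0  0  0  0  0  1  1  1  1  1  2  2  2  2  0  0  0  0  0  1  1  1  1  1  2  2  2  2  0  0
G(n+14) = G(n) holds for n = 0,…,8 (a full window of length max(S) = 9), so the sequence is purely periodic with period 14.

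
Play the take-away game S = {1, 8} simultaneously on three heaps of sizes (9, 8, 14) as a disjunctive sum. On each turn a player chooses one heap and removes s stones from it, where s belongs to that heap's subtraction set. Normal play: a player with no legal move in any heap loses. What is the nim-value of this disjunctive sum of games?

3

All heaps use S = {1, 8}:
n :  0  1  2  3  4  5  6  7  8  9 10 11 12 13 14
G :  0  1  0  1  0  1  0  1  2  0  1  0  1  0  1
Heap A: G(9) = 0.
Heap B: G(8) = 2.
Heap C: G(14) = 1.
Combined Grundy value = 0 ⊕ 2 ⊕ 1 = 3.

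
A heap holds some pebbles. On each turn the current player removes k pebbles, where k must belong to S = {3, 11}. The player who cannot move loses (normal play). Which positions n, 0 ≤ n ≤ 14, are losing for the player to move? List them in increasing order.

0, 1, 2, 6, 7, 8, 14

G(0) = 0
G(1) = mex{} = 0
G(2) = mex{} = 0
G(3) = mex{0} = 1
G(4) = mex{0} = 1
G(5) = mex{0} = 1
G(6) = mex{1} = 0
G(7) = mex{1} = 0
G(8) = mex{1} = 0
G(9) = mex{0} = 1
G(10) = mex{0} = 1
G(11) = mex{0,0} = 1
G(12) = mex{1,0} = 2
G(13) = mex{1,0} = 2
G(14) = mex{1,1} = 0
P-positions are exactly the n with G(n) = 0.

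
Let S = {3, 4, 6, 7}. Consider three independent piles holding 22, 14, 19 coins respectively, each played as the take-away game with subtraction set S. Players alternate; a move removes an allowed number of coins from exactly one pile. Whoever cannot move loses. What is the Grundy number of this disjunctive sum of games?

2

All piles use S = {3, 4, 6, 7}:
n :  0  1  2  3  4  5  6  7  8  9 10 11 12 13 14 15 16 17 18 19 20 21 22
G :  0  0  0  1  1  1  2  2  2  3  0  0  0  1  1  1  2  2  2  3  0  0  0
Pile A: G(22) = 0.
Pile B: G(14) = 1.
Pile C: G(19) = 3.
Combined Grundy value = 0 ⊕ 1 ⊕ 3 = 2.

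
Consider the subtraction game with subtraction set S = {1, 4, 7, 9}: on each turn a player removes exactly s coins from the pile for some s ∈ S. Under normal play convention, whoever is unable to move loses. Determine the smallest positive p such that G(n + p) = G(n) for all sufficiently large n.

8

G(0) = 0
G(1) = mex{0} = 1
G(2) = mex{1} = 0
G(3) = mex{0} = 1
G(4) = mex{1,0} = 2
G(5) = mex{2,1} = 0
G(6) = mex{0,0} = 1
G(7) = mex{1,1,0} = 2
G(8) = mex{2,2,1} = 0
G(9) = mex{0,0,0,0} = 1
G(10) = mex{1,1,1,1} = 0
G(11) = mex{0,2,2,0} = 1
G(12) = mex{1,0,0,1} = 2
G(13) = mex{2,1,1,2} = 0
G(14) = mex{0,0,2,0} = 1
G(15) = mex{1,1,0,1} = 2
G(16) = mex{2,2,1,2} = 0
G(17) = mex{0,0,0,0} = 1
G(18) = mex{1,1,1,1} = 0
G(n+8) = G(n) holds for n = 0,…,8 (a full window of length max(S) = 9), so the sequence is purely periodic with period 8.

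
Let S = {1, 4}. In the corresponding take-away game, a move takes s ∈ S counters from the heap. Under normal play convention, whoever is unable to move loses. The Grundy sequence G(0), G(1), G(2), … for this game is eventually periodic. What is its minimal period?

5

n :  0  1  2  3  4  5  6  7  8  9 10 11 12 13 14
G :  0  1  0  1  2  0  1  0  1  2  0  1  0  1  2
G(n+5) = G(n) holds for n = 0,…,3 (a full window of length max(S) = 4), so the sequence is purely periodic with period 5.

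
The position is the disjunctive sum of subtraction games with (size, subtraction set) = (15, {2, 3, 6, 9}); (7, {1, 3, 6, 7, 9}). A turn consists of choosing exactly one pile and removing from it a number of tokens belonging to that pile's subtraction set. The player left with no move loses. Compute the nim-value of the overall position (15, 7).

Pile A, S = {2, 3, 6, 9}:
G(0) = 0
G(1) = mex{} = 0
G(2) = mex{0} = 1
G(3) = mex{0,0} = 1
G(4) = mex{1,0} = 2
G(5) = mex{1,1} = 0
G(6) = mex{2,1,0} = 3
G(7) = mex{0,2,0} = 1
G(8) = mex{3,0,1} = 2
G(9) = mex{1,3,1,0} = 2
G(10) = mex{2,1,2,0} = 3
G(11) = mex{2,2,0,1} = 3
G(12) = mex{3,2,3,1} = 0
G(13) = mex{3,3,1,2} = 0
G(14) = mex{0,3,2,0} = 1
G(15) = mex{0,0,2,3} = 1
G_A(15) = 1.
Pile B, S = {1, 3, 6, 7, 9}:
G(0) = 0
G(1) = mex{0} = 1
G(2) = mex{1} = 0
G(3) = mex{0,0} = 1
G(4) = mex{1,1} = 0
G(5) = mex{0,0} = 1
G(6) = mex{1,1,0} = 2
G(7) = mex{2,0,1,0} = 3
G_B(7) = 3.
Combined Grundy value = 1 ⊕ 3 = 2.

2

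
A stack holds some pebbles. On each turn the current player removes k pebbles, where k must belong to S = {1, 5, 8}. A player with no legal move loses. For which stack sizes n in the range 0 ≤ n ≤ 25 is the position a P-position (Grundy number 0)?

0, 2, 4, 6, 13, 15, 17, 19

G(0) = 0
G(1) = mex{0} = 1
G(2) = mex{1} = 0
G(3) = mex{0} = 1
G(4) = mex{1} = 0
G(5) = mex{0,0} = 1
G(6) = mex{1,1} = 0
G(7) = mex{0,0} = 1
G(8) = mex{1,1,0} = 2
G(9) = mex{2,0,1} = 3
G(10) = mex{3,1,0} = 2
G(11) = mex{2,0,1} = 3
G(12) = mex{3,1,0} = 2
G(13) = mex{2,2,1} = 0
G(14) = mex{0,3,0} = 1
G(15) = mex{1,2,1} = 0
G(16) = mex{0,3,2} = 1
G(17) = mex{1,2,3} = 0
G(18) = mex{0,0,2} = 1
G(19) = mex{1,1,3} = 0
G(20) = mex{0,0,2} = 1
G(21) = mex{1,1,0} = 2
G(22) = mex{2,0,1} = 3
G(23) = mex{3,1,0} = 2
G(24) = mex{2,0,1} = 3
G(25) = mex{3,1,0} = 2
P-positions are exactly the n with G(n) = 0.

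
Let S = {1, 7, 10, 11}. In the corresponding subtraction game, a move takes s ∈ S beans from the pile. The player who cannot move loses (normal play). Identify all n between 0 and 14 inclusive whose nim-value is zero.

G(0) = 0
G(1) = mex{0} = 1
G(2) = mex{1} = 0
G(3) = mex{0} = 1
G(4) = mex{1} = 0
G(5) = mex{0} = 1
G(6) = mex{1} = 0
G(7) = mex{0,0} = 1
G(8) = mex{1,1} = 0
G(9) = mex{0,0} = 1
G(10) = mex{1,1,0} = 2
G(11) = mex{2,0,1,0} = 3
G(12) = mex{3,1,0,1} = 2
G(13) = mex{2,0,1,0} = 3
G(14) = mex{3,1,0,1} = 2
P-positions are exactly the n with G(n) = 0.

0, 2, 4, 6, 8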